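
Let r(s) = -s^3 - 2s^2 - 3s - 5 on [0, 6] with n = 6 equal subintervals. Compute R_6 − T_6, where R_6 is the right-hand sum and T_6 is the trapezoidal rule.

-153

R_6 = -716.
T_6 = -563.
R_6 − T_6 = -153.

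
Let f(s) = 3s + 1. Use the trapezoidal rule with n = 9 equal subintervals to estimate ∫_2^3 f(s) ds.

Δs = (3 − 2)/9 = 1/9.
f(2) = 7, f(19/9) = 22/3, f(20/9) = 23/3, f(7/3) = 8, f(22/9) = 25/3, f(23/9) = 26/3, f(8/3) = 9, f(25/9) = 28/3, f(26/9) = 29/3, f(3) = 10.
T_9 = (Δs/2)·[f(s_0) + 2f(s_1) + ... + 2f(s_{8}) + f(s_9)].
Sum = 8.5.

8.5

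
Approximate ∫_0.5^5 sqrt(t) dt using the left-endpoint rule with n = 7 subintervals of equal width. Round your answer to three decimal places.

6.710

Δt = (5 − 0.5)/7 = 9/14.
Left endpoints: 0.5, 8/7, 25/14, 17/7, 43/14, 26/7, 61/14.
f(0.5) ≈ 0.707, f(8/7) ≈ 1.069, f(25/14) ≈ 1.336, f(17/7) ≈ 1.558, f(43/14) ≈ 1.753, f(26/7) ≈ 1.927, f(61/14) ≈ 2.087.
Sum = Δt · [f(0.5) + f(8/7) + f(25/14) + ...].
Sum ≈ 6.710.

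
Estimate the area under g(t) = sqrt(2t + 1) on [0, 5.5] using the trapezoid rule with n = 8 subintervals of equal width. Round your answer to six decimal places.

13.495781

Δt = (5.5 − 0)/8 = 0.6875.
g(0) ≈ 1.000000, g(0.6875) ≈ 1.541104, g(1.375) ≈ 1.936492, g(2.0625) ≈ 2.263846, g(2.75) ≈ 2.549510, g(3.4375) ≈ 2.806243, g(4.125) ≈ 3.041381, g(4.8125) ≈ 3.259601, g(5.5) ≈ 3.464102.
T_8 = (Δt/2)·[g(t_0) + 2g(t_1) + ... + 2g(t_{7}) + g(t_8)].
Sum ≈ 13.495781.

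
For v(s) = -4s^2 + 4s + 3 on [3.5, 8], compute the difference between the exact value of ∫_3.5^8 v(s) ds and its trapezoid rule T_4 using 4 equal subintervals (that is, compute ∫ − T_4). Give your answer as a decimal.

Exact integral: ∫_3.5^8 v(s) ds = -508.5.
T_4 = -512.296875.
Error = -508.5 − (-512.296875) = 3.796875.

3.796875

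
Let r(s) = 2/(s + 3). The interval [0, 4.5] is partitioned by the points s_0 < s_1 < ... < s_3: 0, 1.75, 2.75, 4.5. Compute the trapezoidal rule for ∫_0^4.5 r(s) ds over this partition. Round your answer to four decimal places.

1.8739

Subinterval widths: 1.75, 1, 1.75.
r(0) = 2/3, r(1.75) = 8/19, r(2.75) = 8/23, r(4.5) = 4/15.
On each subinterval the trapezoid contributes (Δs_i/2)·[r(s_{i-1}) + r(s_i)].
Sum ≈ 1.8739.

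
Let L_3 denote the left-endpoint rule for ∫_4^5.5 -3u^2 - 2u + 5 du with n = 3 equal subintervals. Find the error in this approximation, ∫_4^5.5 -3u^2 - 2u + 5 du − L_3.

-11.25

Exact integral: ∫_4^5.5 f(u) du = -109.125.
L_3 = -97.875.
Error = -109.125 − (-97.875) = -11.25.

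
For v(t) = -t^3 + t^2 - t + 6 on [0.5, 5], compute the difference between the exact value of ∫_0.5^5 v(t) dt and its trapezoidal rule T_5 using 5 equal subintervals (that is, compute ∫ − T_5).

4.404375

Exact integral: ∫_0.5^5 v(t) dt = -99.984375.
T_5 = -104.38875.
Error = -99.984375 − (-104.38875) = 4.404375.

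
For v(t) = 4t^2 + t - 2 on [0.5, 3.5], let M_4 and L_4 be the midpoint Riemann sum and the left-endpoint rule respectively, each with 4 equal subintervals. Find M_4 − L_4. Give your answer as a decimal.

M_4 = 56.4375.
L_4 = 39.
M_4 − L_4 = 17.4375.

17.4375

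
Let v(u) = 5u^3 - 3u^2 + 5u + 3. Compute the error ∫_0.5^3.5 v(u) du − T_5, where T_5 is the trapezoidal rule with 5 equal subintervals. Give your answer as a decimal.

-4.86

Exact integral: ∫_0.5^3.5 v(u) du = 183.75.
T_5 = 188.61.
Error = 183.75 − 188.61 = -4.86.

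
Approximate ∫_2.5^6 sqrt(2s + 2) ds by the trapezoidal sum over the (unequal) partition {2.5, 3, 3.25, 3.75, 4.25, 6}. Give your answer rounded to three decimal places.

11.276

Subinterval widths: 0.5, 0.25, 0.5, 0.5, 1.75.
f(2.5) ≈ 2.646, f(3) ≈ 2.828, f(3.25) ≈ 2.915, f(3.75) ≈ 3.082, f(4.25) ≈ 3.240, f(6) ≈ 3.742.
On each subinterval the trapezoid contributes (Δs_i/2)·[f(s_{i-1}) + f(s_i)].
Sum ≈ 11.276.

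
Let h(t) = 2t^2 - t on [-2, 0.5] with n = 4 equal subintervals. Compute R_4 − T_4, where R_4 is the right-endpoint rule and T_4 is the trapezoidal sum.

R_4 = 4.4921875.
T_4 = 7.6171875.
R_4 − T_4 = -3.125.

-3.125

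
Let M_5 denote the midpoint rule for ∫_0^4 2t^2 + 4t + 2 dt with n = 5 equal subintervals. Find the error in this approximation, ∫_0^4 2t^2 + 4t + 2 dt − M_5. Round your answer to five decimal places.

Exact integral: ∫_0^4 f(t) dt ≈ 82.6666667.
M_5 = 82.24.
Error ≈ 82.6666667 − 82.24 ≈ 0.42667.

0.42667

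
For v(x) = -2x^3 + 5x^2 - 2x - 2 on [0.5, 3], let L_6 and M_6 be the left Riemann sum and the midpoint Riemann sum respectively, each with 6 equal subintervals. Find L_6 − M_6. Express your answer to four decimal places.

2.5282

L_6 ≈ -6.699942.
M_6 ≈ -9.228154.
L_6 − M_6 ≈ 2.5282.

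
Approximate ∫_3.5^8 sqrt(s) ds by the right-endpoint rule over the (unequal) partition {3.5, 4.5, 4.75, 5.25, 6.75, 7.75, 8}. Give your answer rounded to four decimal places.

11.1999

Subinterval widths: 1, 0.25, 0.5, 1.5, 1, 0.25.
Right endpoints: 4.5, 4.75, 5.25, 6.75, 7.75, 8.
f(4.5) ≈ 2.1213, f(4.75) ≈ 2.1794, f(5.25) ≈ 2.2913, f(6.75) ≈ 2.5981, f(7.75) ≈ 2.7839, f(8) ≈ 2.8284.
Sum = Σ Δs_i · f(s_i).
Sum ≈ 11.1999.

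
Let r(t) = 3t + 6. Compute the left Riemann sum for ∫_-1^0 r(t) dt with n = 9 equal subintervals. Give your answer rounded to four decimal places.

Δt = (0 − (-1))/9 = 1/9.
Left endpoints: -1, -8/9, -7/9, -2/3, -5/9, -4/9, -1/3, -2/9, -1/9.
r(-1) = 3, r(-8/9) = 10/3, r(-7/9) = 11/3, r(-2/3) = 4, r(-5/9) = 13/3, r(-4/9) = 14/3, r(-1/3) = 5, r(-2/9) = 16/3, r(-1/9) = 17/3.
Sum = Δt · [r(-1) + r(-8/9) + r(-7/9) + ...].
Sum ≈ 4.3333.

4.3333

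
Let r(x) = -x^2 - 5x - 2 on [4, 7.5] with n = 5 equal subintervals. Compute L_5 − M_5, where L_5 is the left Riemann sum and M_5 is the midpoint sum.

L_5 = -206.99.
M_5 = -226.77375.
L_5 − M_5 = 19.78375.

19.78375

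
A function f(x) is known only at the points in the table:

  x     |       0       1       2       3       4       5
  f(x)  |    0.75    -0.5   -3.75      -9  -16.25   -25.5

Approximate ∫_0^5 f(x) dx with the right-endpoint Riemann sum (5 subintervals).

-55

Δx = 1.
Sum = 1·[(-0.5) + (-3.75) + (-9) + (-16.25) + (-25.5)] = -55.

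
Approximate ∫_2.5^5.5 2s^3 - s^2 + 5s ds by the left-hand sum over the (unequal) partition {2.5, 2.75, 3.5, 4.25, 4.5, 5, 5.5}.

369.890625

Subinterval widths: 0.25, 0.75, 0.75, 0.25, 0.5, 0.5.
Left endpoints: 2.5, 2.75, 3.5, 4.25, 4.5, 5.
f(2.5) = 37.5, f(2.75) = 47.78125, f(3.5) = 91, f(4.25) = 156.71875, f(4.5) = 184.5, f(5) = 250.
Sum = Σ Δs_i · f(s_i).
Sum = 369.890625.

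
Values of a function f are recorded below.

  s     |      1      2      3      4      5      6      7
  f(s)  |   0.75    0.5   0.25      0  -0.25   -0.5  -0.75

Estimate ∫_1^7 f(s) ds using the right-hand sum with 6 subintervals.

-0.75

Δs = 1.
Sum = 1·[0.5 + 0.25 + 0 + (-0.25) + (-0.5) + (-0.75)] = -0.75.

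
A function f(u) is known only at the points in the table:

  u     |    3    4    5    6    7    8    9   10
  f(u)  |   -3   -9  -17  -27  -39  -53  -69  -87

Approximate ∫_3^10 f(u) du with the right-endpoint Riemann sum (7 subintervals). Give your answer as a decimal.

Δu = 1.
Sum = 1·[(-9) + (-17) + (-27) + (-39) + (-53) + (-69) + (-87)] = -301.

-301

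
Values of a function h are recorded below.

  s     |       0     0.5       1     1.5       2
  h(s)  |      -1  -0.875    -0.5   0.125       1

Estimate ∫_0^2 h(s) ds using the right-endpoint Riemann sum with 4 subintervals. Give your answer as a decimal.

-0.125

Δs = 0.5.
Sum = 0.5·[(-0.875) + (-0.5) + 0.125 + 1] = -0.125.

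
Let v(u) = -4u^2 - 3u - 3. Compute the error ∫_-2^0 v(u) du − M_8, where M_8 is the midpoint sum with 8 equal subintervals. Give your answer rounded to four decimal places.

Exact integral: ∫_-2^0 v(u) du ≈ -10.666667.
M_8 = -10.625.
Error ≈ -10.666667 − (-10.625) ≈ -0.0417.

-0.0417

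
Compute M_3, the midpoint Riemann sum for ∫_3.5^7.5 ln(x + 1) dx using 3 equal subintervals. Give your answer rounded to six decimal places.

Δx = (7.5 − 3.5)/3 = 4/3.
Midpoints: 25/6, 5.5, 41/6.
f(25/6) ≈ 1.642228, f(5.5) ≈ 1.871802, f(41/6) ≈ 2.058388.
Sum = Δx · [f(25/6) + f(5.5) + f(41/6)].
Sum ≈ 7.429891.

7.429891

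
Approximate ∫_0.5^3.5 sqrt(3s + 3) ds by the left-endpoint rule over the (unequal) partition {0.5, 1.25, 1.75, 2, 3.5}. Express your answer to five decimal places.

8.10810

Subinterval widths: 0.75, 0.5, 0.25, 1.5.
Left endpoints: 0.5, 1.25, 1.75, 2.
f(0.5) ≈ 2.12132, f(1.25) ≈ 2.59808, f(1.75) ≈ 2.87228, f(2) ≈ 3.00000.
Sum = Σ Δs_i · f(s_i).
Sum ≈ 8.10810.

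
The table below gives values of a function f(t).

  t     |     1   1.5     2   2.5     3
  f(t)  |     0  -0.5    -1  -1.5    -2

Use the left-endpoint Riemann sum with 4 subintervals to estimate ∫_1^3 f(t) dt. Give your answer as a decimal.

-1.5

Δt = 0.5.
Sum = 0.5·[0 + (-0.5) + (-1) + (-1.5)] = -1.5.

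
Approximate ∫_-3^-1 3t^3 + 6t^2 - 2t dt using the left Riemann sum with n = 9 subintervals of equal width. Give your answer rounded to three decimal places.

Δt = (-1 − (-3))/9 = 2/9.
Left endpoints: -3, -25/9, -23/9, -7/3, -19/9, -17/9, -5/3, -13/9, -11/9.
f(-3) = -21, f(-25/9) = -3025/243, f(-23/9) = -1403/243, f(-7/3) = -7/9, f(-19/9) = 665/243, f(-17/9) = 1207/243, f(-5/3) = 55/9, f(-13/9) = 1547/243, f(-11/9) = 1441/243.
Sum = Δt · [f(-3) + f(-25/9) + f(-23/9) + ...].
Sum ≈ -3.086.

-3.086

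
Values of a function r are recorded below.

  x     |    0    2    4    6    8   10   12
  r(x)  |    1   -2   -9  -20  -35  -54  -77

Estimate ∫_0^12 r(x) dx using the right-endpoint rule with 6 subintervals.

Δx = 2.
Sum = 2·[(-2) + (-9) + (-20) + (-35) + (-54) + (-77)] = -394.

-394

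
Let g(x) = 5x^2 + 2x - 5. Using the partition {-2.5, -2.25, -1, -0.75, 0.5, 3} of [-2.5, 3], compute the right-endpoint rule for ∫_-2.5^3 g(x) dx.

Subinterval widths: 0.25, 1.25, 0.25, 1.25, 2.5.
Right endpoints: -2.25, -1, -0.75, 0.5, 3.
g(-2.25) = 15.8125, g(-1) = -2, g(-0.75) = -3.6875, g(0.5) = -2.75, g(3) = 46.
Sum = Σ Δx_i · g(x_i).
Sum = 112.09375.

112.09375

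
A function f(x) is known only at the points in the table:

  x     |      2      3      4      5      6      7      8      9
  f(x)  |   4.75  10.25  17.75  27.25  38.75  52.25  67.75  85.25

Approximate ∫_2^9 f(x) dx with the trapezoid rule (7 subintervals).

259

Δx = 1.
T_7 = (1/2)·[4.75 + 2·10.25 + 2·17.75 + 2·27.25 + 2·38.75 + 2·52.25 + 2·67.75 + 85.25] = 259.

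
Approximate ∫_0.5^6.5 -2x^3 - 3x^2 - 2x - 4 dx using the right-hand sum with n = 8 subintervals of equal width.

-1504.125

Δx = (6.5 − 0.5)/8 = 0.75.
Right endpoints: 1.25, 2, 2.75, 3.5, 4.25, 5, 5.75, 6.5.
f(1.25) = -15.09375, f(2) = -36, f(2.75) = -73.78125, f(3.5) = -133.5, f(4.25) = -220.21875, f(5) = -339, f(5.75) = -494.90625, f(6.5) = -693.
Sum = Δx · [f(1.25) + f(2) + f(2.75) + ...].
Sum = -1504.125.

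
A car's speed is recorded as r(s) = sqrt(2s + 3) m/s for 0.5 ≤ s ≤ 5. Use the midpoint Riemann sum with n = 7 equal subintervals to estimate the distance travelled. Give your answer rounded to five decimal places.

Δs = (5 − 0.5)/7 = 9/14.
Midpoints: 23/28, 41/28, 59/28, 2.75, 95/28, 113/28, 131/28.
r(23/28) ≈ 2.15473, r(41/28) ≈ 2.43487, r(59/28) ≈ 2.68594, r(2.75) ≈ 2.91548, r(95/28) ≈ 3.12821, r(113/28) ≈ 3.32738, r(131/28) ≈ 3.51527.
Sum = Δs · [r(23/28) + r(41/28) + r(59/28) + ...].
Sum ≈ 12.96120.

12.96120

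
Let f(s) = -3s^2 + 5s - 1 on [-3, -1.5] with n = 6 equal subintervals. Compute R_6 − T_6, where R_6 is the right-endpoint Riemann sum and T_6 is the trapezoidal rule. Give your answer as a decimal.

R_6 = -38.578125.
T_6 = -42.046875.
R_6 − T_6 = 3.46875.

3.46875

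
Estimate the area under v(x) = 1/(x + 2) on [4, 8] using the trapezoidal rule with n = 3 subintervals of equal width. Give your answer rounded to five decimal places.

Δx = (8 − 4)/3 = 4/3.
v(4) = 1/6, v(16/3) = 3/22, v(20/3) = 3/26, v(8) = 0.1.
T_3 = (Δx/2)·[v(x_0) + 2v(x_1) + 2v(x_2) + v(x_3)].
Sum ≈ 0.51344.

0.51344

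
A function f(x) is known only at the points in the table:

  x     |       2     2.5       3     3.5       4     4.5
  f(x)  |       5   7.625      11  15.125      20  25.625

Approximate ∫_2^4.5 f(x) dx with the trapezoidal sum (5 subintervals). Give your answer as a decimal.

Δx = 0.5.
T_5 = (0.5/2)·[5 + 2·7.625 + 2·11 + 2·15.125 + 2·20 + 25.625] = 34.53125.

34.53125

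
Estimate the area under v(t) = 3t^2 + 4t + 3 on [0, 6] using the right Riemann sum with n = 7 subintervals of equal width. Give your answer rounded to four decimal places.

364.7755

Δt = (6 − 0)/7 = 6/7.
Right endpoints: 6/7, 12/7, 18/7, 24/7, 30/7, 36/7, 6.
v(6/7) = 423/49, v(12/7) = 915/49, v(18/7) = 1623/49, v(24/7) = 2547/49, v(30/7) = 3687/49, v(36/7) = 5043/49, v(6) = 135.
Sum = Δt · [v(6/7) + v(12/7) + v(18/7) + ...].
Sum ≈ 364.7755.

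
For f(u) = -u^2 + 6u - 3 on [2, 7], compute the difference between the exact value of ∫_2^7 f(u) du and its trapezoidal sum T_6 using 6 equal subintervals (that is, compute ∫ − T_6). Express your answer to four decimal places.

0.5787

Exact integral: ∫_2^7 f(u) du ≈ 8.333333.
T_6 ≈ 7.754630.
Error ≈ 8.333333 − 7.754630 ≈ 0.5787.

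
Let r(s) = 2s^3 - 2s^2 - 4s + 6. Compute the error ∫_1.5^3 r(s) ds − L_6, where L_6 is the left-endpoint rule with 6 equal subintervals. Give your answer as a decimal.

3.2890625

Exact integral: ∫_1.5^3 r(s) ds = 17.71875.
L_6 = 14.4296875.
Error = 17.71875 − 14.4296875 = 3.2890625.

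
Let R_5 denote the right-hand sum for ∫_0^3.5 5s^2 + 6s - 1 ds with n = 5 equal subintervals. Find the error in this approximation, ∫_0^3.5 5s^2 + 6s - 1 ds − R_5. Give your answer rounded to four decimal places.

Exact integral: ∫_0^3.5 f(s) ds ≈ 104.708333.
R_5 = 134.925.
Error ≈ 104.708333 − 134.925 ≈ -30.2167.

-30.2167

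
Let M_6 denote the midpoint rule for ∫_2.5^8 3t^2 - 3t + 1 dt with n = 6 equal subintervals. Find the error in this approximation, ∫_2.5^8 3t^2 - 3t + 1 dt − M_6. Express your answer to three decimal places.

1.155

Exact integral: ∫_2.5^8 f(t) dt = 415.25.
M_6 ≈ 414.09462.
Error ≈ 415.25 − 414.09462 ≈ 1.155.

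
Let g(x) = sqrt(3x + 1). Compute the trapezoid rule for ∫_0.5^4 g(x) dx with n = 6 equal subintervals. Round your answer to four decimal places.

9.5227

Δx = (4 − 0.5)/6 = 7/12.
g(0.5) ≈ 1.5811, g(13/12) ≈ 2.0616, g(5/3) ≈ 2.4495, g(2.25) ≈ 2.7839, g(17/6) ≈ 3.0822, g(41/12) ≈ 3.3541, g(4) ≈ 3.6056.
T_6 = (Δx/2)·[g(x_0) + 2g(x_1) + ... + 2g(x_{5}) + g(x_6)].
Sum ≈ 9.5227.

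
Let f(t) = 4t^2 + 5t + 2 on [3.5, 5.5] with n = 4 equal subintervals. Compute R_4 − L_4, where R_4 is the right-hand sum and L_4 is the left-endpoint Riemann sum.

R_4 = 234.5.
L_4 = 193.5.
R_4 − L_4 = 41.

41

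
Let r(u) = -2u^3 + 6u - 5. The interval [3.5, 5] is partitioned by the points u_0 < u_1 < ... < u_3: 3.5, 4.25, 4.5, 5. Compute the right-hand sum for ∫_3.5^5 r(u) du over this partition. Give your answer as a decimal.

-252.3359375

Subinterval widths: 0.75, 0.25, 0.5.
Right endpoints: 4.25, 4.5, 5.
r(4.25) = -133.03125, r(4.5) = -160.25, r(5) = -225.
Sum = Σ Δu_i · r(u_i).
Sum = -252.3359375.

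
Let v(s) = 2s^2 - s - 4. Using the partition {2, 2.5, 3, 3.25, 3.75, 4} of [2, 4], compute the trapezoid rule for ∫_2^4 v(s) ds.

23.46875

Subinterval widths: 0.5, 0.5, 0.25, 0.5, 0.25.
v(2) = 2, v(2.5) = 6, v(3) = 11, v(3.25) = 13.875, v(3.75) = 20.375, v(4) = 24.
On each subinterval the trapezoid contributes (Δs_i/2)·[v(s_{i-1}) + v(s_i)].
Sum = 23.46875.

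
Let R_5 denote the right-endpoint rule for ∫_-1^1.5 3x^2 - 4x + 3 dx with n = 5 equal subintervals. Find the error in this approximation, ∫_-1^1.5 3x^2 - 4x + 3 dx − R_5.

Exact integral: ∫_-1^1.5 f(x) dx = 9.375.
R_5 = 8.125.
Error = 9.375 − 8.125 = 1.25.

1.25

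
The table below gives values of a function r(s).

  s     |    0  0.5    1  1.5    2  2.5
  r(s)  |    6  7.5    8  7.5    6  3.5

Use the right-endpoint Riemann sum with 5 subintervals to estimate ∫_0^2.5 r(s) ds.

Δs = 0.5.
Sum = 0.5·[7.5 + 8 + 7.5 + 6 + 3.5] = 16.25.

16.25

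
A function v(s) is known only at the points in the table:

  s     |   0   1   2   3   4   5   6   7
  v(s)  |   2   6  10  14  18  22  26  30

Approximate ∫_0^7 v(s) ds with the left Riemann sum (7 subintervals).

Δs = 1.
Sum = 1·[2 + 6 + 10 + 14 + 18 + 22 + 26] = 98.

98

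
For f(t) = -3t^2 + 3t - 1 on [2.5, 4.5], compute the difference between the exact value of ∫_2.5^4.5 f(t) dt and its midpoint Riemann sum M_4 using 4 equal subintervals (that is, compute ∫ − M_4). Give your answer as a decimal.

Exact integral: ∫_2.5^4.5 f(t) dt = -56.5.
M_4 = -56.375.
Error = -56.5 − (-56.375) = -0.125.

-0.125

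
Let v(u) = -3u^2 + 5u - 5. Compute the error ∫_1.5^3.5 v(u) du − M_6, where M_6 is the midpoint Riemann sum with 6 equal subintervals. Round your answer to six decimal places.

Exact integral: ∫_1.5^3.5 v(u) du = -24.5.
M_6 ≈ -24.44444444.
Error ≈ -24.5 − (-24.44444444) ≈ -0.055556.

-0.055556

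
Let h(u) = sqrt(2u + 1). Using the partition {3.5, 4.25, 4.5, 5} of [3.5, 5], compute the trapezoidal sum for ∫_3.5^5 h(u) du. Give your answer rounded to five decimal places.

4.61677

Subinterval widths: 0.75, 0.25, 0.5.
h(3.5) ≈ 2.82843, h(4.25) ≈ 3.08221, h(4.5) ≈ 3.16228, h(5) ≈ 3.31662.
On each subinterval the trapezoid contributes (Δu_i/2)·[h(u_{i-1}) + h(u_i)].
Sum ≈ 4.61677.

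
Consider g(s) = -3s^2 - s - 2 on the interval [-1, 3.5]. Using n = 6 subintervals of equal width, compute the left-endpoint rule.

Δs = (3.5 − (-1))/6 = 0.75.
Left endpoints: -1, -0.25, 0.5, 1.25, 2, 2.75.
g(-1) = -4, g(-0.25) = -1.9375, g(0.5) = -3.25, g(1.25) = -7.9375, g(2) = -16, g(2.75) = -27.4375.
Sum = Δs · [g(-1) + g(-0.25) + g(0.5) + ...].
Sum = -45.421875.

-45.421875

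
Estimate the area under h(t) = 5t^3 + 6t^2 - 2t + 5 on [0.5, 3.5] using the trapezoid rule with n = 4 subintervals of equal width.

Δt = (3.5 − 0.5)/4 = 0.75.
h(0.5) = 6.125, h(1.25) = 21.640625, h(2) = 65, h(2.75) = 148.859375, h(3.5) = 285.875.
T_4 = (Δt/2)·[h(t_0) + 2h(t_1) + 2h(t_2) + 2h(t_3) + h(t_4)].
Sum = 286.125.

286.125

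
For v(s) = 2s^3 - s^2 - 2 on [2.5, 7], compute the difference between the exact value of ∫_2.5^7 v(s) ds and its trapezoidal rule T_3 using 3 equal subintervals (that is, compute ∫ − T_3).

Exact integral: ∫_2.5^7 v(s) ds = 1062.84375.
T_3 = 1109.25.
Error = 1062.84375 − 1109.25 = -46.40625.

-46.40625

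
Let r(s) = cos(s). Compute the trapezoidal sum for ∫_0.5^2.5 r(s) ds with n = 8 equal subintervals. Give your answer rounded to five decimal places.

Δs = (2.5 − 0.5)/8 = 0.25.
r(0.5) ≈ 0.87758, r(0.75) ≈ 0.73169, r(1) ≈ 0.54030, r(1.25) ≈ 0.31532, r(1.5) ≈ 0.07074, r(1.75) ≈ -0.17825, r(2) ≈ -0.41615, r(2.25) ≈ -0.62817, r(2.5) ≈ -0.80114.
T_8 = (Δs/2)·[r(s_0) + 2r(s_1) + ... + 2r(s_{7}) + r(s_8)].
Sum ≈ 0.11843.

0.11843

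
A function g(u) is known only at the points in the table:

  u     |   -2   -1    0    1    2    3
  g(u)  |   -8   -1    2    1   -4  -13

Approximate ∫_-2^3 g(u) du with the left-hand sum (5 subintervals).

-10

Δu = 1.
Sum = 1·[(-8) + (-1) + 2 + 1 + (-4)] = -10.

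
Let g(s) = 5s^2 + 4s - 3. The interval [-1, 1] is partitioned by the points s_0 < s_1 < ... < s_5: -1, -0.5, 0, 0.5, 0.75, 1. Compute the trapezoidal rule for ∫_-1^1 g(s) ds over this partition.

-2.328125

Subinterval widths: 0.5, 0.5, 0.5, 0.25, 0.25.
g(-1) = -2, g(-0.5) = -3.75, g(0) = -3, g(0.5) = 0.25, g(0.75) = 2.8125, g(1) = 6.
On each subinterval the trapezoid contributes (Δs_i/2)·[g(s_{i-1}) + g(s_i)].
Sum = -2.328125.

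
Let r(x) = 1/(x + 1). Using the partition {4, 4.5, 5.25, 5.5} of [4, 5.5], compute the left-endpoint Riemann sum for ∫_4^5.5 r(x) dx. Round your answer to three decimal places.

0.276

Subinterval widths: 0.5, 0.75, 0.25.
Left endpoints: 4, 4.5, 5.25.
r(4) = 0.2, r(4.5) = 2/11, r(5.25) = 0.16.
Sum = Σ Δx_i · r(x_i).
Sum ≈ 0.276.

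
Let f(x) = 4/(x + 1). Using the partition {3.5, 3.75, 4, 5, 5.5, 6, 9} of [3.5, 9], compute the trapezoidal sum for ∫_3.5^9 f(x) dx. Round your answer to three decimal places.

Subinterval widths: 0.25, 0.25, 1, 0.5, 0.5, 3.
f(3.5) = 8/9, f(3.75) = 16/19, f(4) = 0.8, f(5) = 2/3, f(5.5) = 8/13, f(6) = 4/7, f(9) = 0.4.
On each subinterval the trapezoid contributes (Δx_i/2)·[f(x_{i-1}) + f(x_i)].
Sum ≈ 3.229.

3.229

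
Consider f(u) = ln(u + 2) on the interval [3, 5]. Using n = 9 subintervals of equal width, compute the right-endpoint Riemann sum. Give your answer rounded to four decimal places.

Δu = (5 − 3)/9 = 2/9.
Right endpoints: 29/9, 31/9, 11/3, 35/9, 37/9, 13/3, 41/9, 43/9, 5.
f(29/9) ≈ 1.6529, f(31/9) ≈ 1.6946, f(11/3) ≈ 1.7346, f(35/9) ≈ 1.7731, f(37/9) ≈ 1.8101, f(13/3) ≈ 1.8458, f(41/9) ≈ 1.8803, f(43/9) ≈ 1.9136, f(5) ≈ 1.9459.
Sum = Δu · [f(29/9) + f(31/9) + f(11/3) + ...].
Sum ≈ 3.6113.

3.6113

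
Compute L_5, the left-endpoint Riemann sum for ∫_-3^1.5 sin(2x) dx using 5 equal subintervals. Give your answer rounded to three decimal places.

0.759

Δx = (1.5 − (-3))/5 = 0.9.
Left endpoints: -3, -2.1, -1.2, -0.3, 0.6.
f(-3) ≈ 0.279, f(-2.1) ≈ 0.872, f(-1.2) ≈ -0.675, f(-0.3) ≈ -0.565, f(0.6) ≈ 0.932.
Sum = Δx · [f(-3) + f(-2.1) + f(-1.2) + f(-0.3) + f(0.6)].
Sum ≈ 0.759.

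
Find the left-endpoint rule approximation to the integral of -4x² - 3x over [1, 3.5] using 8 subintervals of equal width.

Δx = (3.5 − 1)/8 = 0.3125.
Left endpoints: 1, 1.3125, 1.625, 1.9375, 2.25, 2.5625, 2.875, 3.1875.
f(1) = -7, f(1.3125) = -10.828125, f(1.625) = -15.4375, f(1.9375) = -20.828125, f(2.25) = -27, f(2.5625) = -33.953125, f(2.875) = -41.6875, f(3.1875) = -50.203125.
Sum = Δx · [f(1) + f(1.3125) + f(1.625) + ...].
Sum = -64.66796875.

-64.66796875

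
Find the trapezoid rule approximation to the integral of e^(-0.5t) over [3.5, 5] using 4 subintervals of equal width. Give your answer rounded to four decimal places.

Δt = (5 − 3.5)/4 = 0.375.
f(3.5) ≈ 0.1738, f(3.875) ≈ 0.1441, f(4.25) ≈ 0.1194, f(4.625) ≈ 0.0990, f(5) ≈ 0.0821.
T_4 = (Δt/2)·[f(t_0) + 2f(t_1) + 2f(t_2) + 2f(t_3) + f(t_4)].
Sum ≈ 0.1839.

0.1839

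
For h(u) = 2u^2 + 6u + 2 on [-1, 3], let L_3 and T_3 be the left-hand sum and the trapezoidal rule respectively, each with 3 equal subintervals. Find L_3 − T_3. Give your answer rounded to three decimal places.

-26.667

L_3 ≈ 26.37037.
T_3 ≈ 53.03704.
L_3 − T_3 ≈ -26.667.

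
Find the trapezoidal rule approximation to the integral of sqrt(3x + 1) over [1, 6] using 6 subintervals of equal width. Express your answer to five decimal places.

Δx = (6 − 1)/6 = 5/6.
f(1) ≈ 2.00000, f(11/6) ≈ 2.54951, f(8/3) ≈ 3.00000, f(3.5) ≈ 3.39116, f(13/3) ≈ 3.74166, f(31/6) ≈ 4.06202, f(6) ≈ 4.35890.
T_6 = (Δx/2)·[f(x_0) + 2f(x_1) + ... + 2f(x_{5}) + f(x_6)].
Sum ≈ 16.60317.

16.60317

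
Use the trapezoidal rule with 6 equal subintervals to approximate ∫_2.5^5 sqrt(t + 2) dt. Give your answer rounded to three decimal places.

Δt = (5 − 2.5)/6 = 5/12.
f(2.5) ≈ 2.121, f(35/12) ≈ 2.217, f(10/3) ≈ 2.309, f(3.75) ≈ 2.398, f(25/6) ≈ 2.483, f(55/12) ≈ 2.566, f(5) ≈ 2.646.
T_6 = (Δt/2)·[f(t_0) + 2f(t_1) + ... + 2f(t_{5}) + f(t_6)].
Sum ≈ 5.982.

5.982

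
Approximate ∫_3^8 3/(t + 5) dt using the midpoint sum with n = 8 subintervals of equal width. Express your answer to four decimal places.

1.4561

Δt = (8 − 3)/8 = 0.625.
Midpoints: 3.3125, 3.9375, 4.5625, 5.1875, 5.8125, 6.4375, 7.0625, 7.6875.
f(3.3125) = 48/133, f(3.9375) = 48/143, f(4.5625) = 16/51, f(5.1875) = 48/163, f(5.8125) = 48/173, f(6.4375) = 16/61, f(7.0625) = 48/193, f(7.6875) = 48/203.
Sum = Δt · [f(3.3125) + f(3.9375) + f(4.5625) + ...].
Sum ≈ 1.4561.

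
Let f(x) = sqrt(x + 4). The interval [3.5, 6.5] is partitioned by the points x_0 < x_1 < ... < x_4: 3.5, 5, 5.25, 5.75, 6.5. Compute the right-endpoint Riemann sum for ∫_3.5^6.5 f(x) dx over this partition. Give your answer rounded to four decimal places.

Subinterval widths: 1.5, 0.25, 0.5, 0.75.
Right endpoints: 5, 5.25, 5.75, 6.5.
f(5) ≈ 3.0000, f(5.25) ≈ 3.0414, f(5.75) ≈ 3.1225, f(6.5) ≈ 3.2404.
Sum = Σ Δx_i · f(x_i).
Sum ≈ 9.2519.

9.2519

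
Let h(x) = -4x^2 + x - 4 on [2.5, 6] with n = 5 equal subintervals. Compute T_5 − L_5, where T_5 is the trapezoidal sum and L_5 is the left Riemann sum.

T_5 = -267.435.
L_5 = -227.01.
T_5 − L_5 = -40.425.

-40.425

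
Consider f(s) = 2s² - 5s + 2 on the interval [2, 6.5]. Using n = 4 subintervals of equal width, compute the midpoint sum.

90.17578125

Δs = (6.5 − 2)/4 = 1.125.
Midpoints: 2.5625, 3.6875, 4.8125, 5.9375.
f(2.5625) = 2.3203125, f(3.6875) = 10.7578125, f(4.8125) = 24.2578125, f(5.9375) = 42.8203125.
Sum = Δs · [f(2.5625) + f(3.6875) + f(4.8125) + f(5.9375)].
Sum = 90.17578125.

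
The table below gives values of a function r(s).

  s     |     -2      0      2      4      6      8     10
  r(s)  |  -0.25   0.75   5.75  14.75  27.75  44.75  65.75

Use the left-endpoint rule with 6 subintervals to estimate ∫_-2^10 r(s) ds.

Δs = 2.
Sum = 2·[(-0.25) + 0.75 + 5.75 + 14.75 + 27.75 + 44.75] = 187.

187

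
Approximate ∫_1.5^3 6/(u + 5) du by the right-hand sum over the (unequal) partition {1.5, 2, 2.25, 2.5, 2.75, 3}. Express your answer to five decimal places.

Subinterval widths: 0.5, 0.25, 0.25, 0.25, 0.25.
Right endpoints: 2, 2.25, 2.5, 2.75, 3.
f(2) = 6/7, f(2.25) = 24/29, f(2.5) = 0.8, f(2.75) = 24/31, f(3) = 0.75.
Sum = Σ Δu_i · f(u_i).
Sum ≈ 1.21652.

1.21652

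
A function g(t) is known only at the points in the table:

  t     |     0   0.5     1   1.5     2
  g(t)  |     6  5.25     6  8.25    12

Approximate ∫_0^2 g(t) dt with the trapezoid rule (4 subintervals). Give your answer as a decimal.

Δt = 0.5.
T_4 = (0.5/2)·[6 + 2·5.25 + 2·6 + 2·8.25 + 12] = 14.25.

14.25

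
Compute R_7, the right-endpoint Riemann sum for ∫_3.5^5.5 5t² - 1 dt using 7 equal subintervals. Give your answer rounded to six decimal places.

Δt = (5.5 − 3.5)/7 = 2/7.
Right endpoints: 53/14, 57/14, 61/14, 65/14, 69/14, 73/14, 5.5.
f(53/14) = 13849/196, f(57/14) = 16049/196, f(61/14) = 18409/196, f(65/14) = 20929/196, f(69/14) = 23609/196, f(73/14) = 26449/196, f(5.5) = 150.25.
Sum = Δt · [f(53/14) + f(57/14) + f(61/14) + ...].
Sum ≈ 216.826531.

216.826531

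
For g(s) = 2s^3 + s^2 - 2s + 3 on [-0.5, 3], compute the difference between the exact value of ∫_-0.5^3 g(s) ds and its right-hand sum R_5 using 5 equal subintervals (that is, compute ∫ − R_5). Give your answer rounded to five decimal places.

Exact integral: ∫_-0.5^3 g(s) ds ≈ 51.2604167.
R_5 = 73.29.
Error ≈ 51.2604167 − 73.29 ≈ -22.02958.

-22.02958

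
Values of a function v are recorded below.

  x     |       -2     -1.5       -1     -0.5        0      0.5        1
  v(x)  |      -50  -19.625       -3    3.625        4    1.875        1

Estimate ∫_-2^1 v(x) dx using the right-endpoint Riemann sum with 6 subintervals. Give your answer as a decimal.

-6.0625

Δx = 0.5.
Sum = 0.5·[(-19.625) + (-3) + 3.625 + 4 + 1.875 + 1] = -6.0625.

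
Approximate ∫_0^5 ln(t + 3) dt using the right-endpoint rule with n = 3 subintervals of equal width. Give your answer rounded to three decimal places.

Δt = (5 − 0)/3 = 5/3.
Right endpoints: 5/3, 10/3, 5.
f(5/3) ≈ 1.540, f(10/3) ≈ 1.846, f(5) ≈ 2.079.
Sum = Δt · [f(5/3) + f(10/3) + f(5)].
Sum ≈ 9.110.

9.110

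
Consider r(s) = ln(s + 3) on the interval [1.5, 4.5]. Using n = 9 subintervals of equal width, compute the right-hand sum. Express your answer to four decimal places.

5.4277

Δs = (4.5 − 1.5)/9 = 1/3.
Right endpoints: 11/6, 13/6, 2.5, 17/6, 19/6, 3.5, 23/6, 25/6, 4.5.
r(11/6) ≈ 1.5755, r(13/6) ≈ 1.6422, r(2.5) ≈ 1.7047, r(17/6) ≈ 1.7636, r(19/6) ≈ 1.8192, r(3.5) ≈ 1.8718, r(23/6) ≈ 1.9218, r(25/6) ≈ 1.9694, r(4.5) ≈ 2.0149.
Sum = Δs · [r(11/6) + r(13/6) + r(2.5) + ...].
Sum ≈ 5.4277.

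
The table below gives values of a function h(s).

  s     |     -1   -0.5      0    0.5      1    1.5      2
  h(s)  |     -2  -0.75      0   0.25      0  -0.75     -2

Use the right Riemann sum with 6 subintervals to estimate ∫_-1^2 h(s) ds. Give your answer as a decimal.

Δs = 0.5.
Sum = 0.5·[(-0.75) + 0 + 0.25 + 0 + (-0.75) + (-2)] = -1.625.

-1.625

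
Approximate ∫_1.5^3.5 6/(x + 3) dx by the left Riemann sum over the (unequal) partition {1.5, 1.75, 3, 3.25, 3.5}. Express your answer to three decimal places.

Subinterval widths: 0.25, 1.25, 0.25, 0.25.
Left endpoints: 1.5, 1.75, 3, 3.25.
f(1.5) = 4/3, f(1.75) = 24/19, f(3) = 1, f(3.25) = 0.96.
Sum = Σ Δx_i · f(x_i).
Sum ≈ 2.402.

2.402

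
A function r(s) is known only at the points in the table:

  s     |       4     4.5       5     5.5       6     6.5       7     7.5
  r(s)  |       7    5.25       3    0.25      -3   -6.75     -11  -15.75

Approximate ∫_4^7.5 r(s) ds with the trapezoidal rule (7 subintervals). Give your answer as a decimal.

Δs = 0.5.
T_7 = (0.5/2)·[7 + 2·5.25 + 2·3 + 2·0.25 + 2·(-3) + 2·(-6.75) + 2·(-11) + (-15.75)] = -8.3125.

-8.3125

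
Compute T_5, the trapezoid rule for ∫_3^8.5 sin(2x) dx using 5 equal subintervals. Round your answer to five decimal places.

0.34581

Δx = (8.5 − 3)/5 = 1.1.
f(3) ≈ -0.27942, f(4.1) ≈ 0.94073, f(5.2) ≈ -0.82783, f(6.3) ≈ 0.03362, f(7.4) ≈ 0.78825, f(8.5) ≈ -0.96140.
T_5 = (Δx/2)·[f(x_0) + 2f(x_1) + ... + 2f(x_{4}) + f(x_5)].
Sum ≈ 0.34581.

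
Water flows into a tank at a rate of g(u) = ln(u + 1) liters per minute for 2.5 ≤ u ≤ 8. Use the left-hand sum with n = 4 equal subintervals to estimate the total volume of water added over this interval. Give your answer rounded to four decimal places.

9.2137

Δu = (8 − 2.5)/4 = 1.375.
Left endpoints: 2.5, 3.875, 5.25, 6.625.
g(2.5) ≈ 1.2528, g(3.875) ≈ 1.5841, g(5.25) ≈ 1.8326, g(6.625) ≈ 2.0314.
Sum = Δu · [g(2.5) + g(3.875) + g(5.25) + g(6.625)].
Sum ≈ 9.2137.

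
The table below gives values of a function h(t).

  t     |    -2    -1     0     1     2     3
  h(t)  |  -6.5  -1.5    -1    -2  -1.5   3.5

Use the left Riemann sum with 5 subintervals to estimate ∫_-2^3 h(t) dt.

Δt = 1.
Sum = 1·[(-6.5) + (-1.5) + (-1) + (-2) + (-1.5)] = -12.5.

-12.5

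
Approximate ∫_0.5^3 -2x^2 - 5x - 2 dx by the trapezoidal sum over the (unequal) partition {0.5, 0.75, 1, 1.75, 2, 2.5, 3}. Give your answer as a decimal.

-45.03125

Subinterval widths: 0.25, 0.25, 0.75, 0.25, 0.5, 0.5.
f(0.5) = -5, f(0.75) = -6.875, f(1) = -9, f(1.75) = -16.875, f(2) = -20, f(2.5) = -27, f(3) = -35.
On each subinterval the trapezoid contributes (Δx_i/2)·[f(x_{i-1}) + f(x_i)].
Sum = -45.03125.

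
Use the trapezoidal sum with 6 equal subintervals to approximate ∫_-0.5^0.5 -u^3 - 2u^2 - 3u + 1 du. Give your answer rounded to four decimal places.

0.8241

Δu = (0.5 − (-0.5))/6 = 1/6.
f(-0.5) = 2.125, f(-1/3) = 49/27, f(-1/6) = 313/216, f(0) = 1, f(1/6) = 95/216, f(1/3) = -7/27, f(0.5) = -1.125.
T_6 = (Δu/2)·[f(u_0) + 2f(u_1) + ... + 2f(u_{5}) + f(u_6)].
Sum ≈ 0.8241.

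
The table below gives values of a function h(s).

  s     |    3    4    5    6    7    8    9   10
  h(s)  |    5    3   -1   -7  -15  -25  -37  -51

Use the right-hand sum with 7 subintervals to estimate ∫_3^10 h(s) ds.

Δs = 1.
Sum = 1·[3 + (-1) + (-7) + (-15) + (-25) + (-37) + (-51)] = -133.

-133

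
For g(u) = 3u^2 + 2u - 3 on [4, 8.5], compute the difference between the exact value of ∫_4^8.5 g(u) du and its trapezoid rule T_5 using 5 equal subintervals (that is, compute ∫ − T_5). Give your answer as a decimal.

Exact integral: ∫_4^8.5 g(u) du = 592.875.
T_5 = 594.6975.
Error = 592.875 − 594.6975 = -1.8225.

-1.8225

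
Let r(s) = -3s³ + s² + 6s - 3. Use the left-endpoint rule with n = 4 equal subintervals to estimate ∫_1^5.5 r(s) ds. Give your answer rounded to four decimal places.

Δs = (5.5 − 1)/4 = 1.125.
Left endpoints: 1, 2.125, 3.25, 4.375.
r(1) = 1, r(2.125) = -7435/512, r(3.25) = -75.921875, r(4.375) = -106921/512.
Sum = Δs · [r(1) + r(2.125) + r(3.25) + r(4.375)].
Sum ≈ -335.5576.

-335.5576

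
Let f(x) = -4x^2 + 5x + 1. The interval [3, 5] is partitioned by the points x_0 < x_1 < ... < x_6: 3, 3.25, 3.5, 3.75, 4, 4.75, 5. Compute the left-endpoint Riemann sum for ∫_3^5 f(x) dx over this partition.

Subinterval widths: 0.25, 0.25, 0.25, 0.25, 0.75, 0.25.
Left endpoints: 3, 3.25, 3.5, 3.75, 4, 4.75.
f(3) = -20, f(3.25) = -25, f(3.5) = -30.5, f(3.75) = -36.5, f(4) = -43, f(4.75) = -65.5.
Sum = Σ Δx_i · f(x_i).
Sum = -76.625.

-76.625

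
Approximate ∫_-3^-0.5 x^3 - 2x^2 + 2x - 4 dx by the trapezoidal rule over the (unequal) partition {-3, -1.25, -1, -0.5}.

Subinterval widths: 1.75, 0.25, 0.5.
f(-3) = -55, f(-1.25) = -11.578125, f(-1) = -9, f(-0.5) = -5.625.
On each subinterval the trapezoid contributes (Δx_i/2)·[f(x_{i-1}) + f(x_i)].
Sum = -64.484375.

-64.484375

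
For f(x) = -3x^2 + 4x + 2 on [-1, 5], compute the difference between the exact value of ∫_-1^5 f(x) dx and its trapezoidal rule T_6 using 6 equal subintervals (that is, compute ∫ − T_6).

Exact integral: ∫_-1^5 f(x) dx = -66.
T_6 = -69.
Error = -66 − (-69) = 3.

3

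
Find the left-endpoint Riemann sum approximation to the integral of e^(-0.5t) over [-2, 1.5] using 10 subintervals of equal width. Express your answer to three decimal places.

Δt = (1.5 − (-2))/10 = 0.35.
Left endpoints: -2, -1.65, -1.3, -0.95, -0.6, -0.25, 0.1, 0.45, 0.8, 1.15.
f(-2) ≈ 2.718, f(-1.65) ≈ 2.282, f(-1.3) ≈ 1.916, f(-0.95) ≈ 1.608, f(-0.6) ≈ 1.350, f(-0.25) ≈ 1.133, f(0.1) ≈ 0.951, f(0.45) ≈ 0.799, f(0.8) ≈ 0.670, f(1.15) ≈ 0.563.
Sum = Δt · [f(-2) + f(-1.65) + f(-1.3) + ...].
Sum ≈ 4.896.

4.896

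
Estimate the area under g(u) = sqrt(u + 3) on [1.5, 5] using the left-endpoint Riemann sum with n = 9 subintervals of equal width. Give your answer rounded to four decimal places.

Δu = (5 − 1.5)/9 = 7/18.
Left endpoints: 1.5, 17/9, 41/18, 8/3, 55/18, 31/9, 23/6, 38/9, 83/18.
g(1.5) ≈ 2.1213, g(17/9) ≈ 2.2111, g(41/18) ≈ 2.2973, g(8/3) ≈ 2.3805, g(55/18) ≈ 2.4608, g(31/9) ≈ 2.5386, g(23/6) ≈ 2.6141, g(38/9) ≈ 2.6874, g(83/18) ≈ 2.7588.
Sum = Δu · [g(1.5) + g(17/9) + g(41/18) + ...].
Sum ≈ 8.5827.

8.5827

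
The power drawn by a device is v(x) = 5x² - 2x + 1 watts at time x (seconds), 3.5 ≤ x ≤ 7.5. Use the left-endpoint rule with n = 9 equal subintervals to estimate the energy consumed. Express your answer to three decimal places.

545.214

Δx = (7.5 − 3.5)/9 = 4/9.
Left endpoints: 3.5, 71/18, 79/18, 29/6, 95/18, 103/18, 37/6, 119/18, 127/18.
v(3.5) = 55.25, v(71/18) = 22973/324, v(79/18) = 28685/324, v(29/6) = 3893/36, v(95/18) = 42029/324, v(103/18) = 49661/324, v(37/6) = 6437/36, v(119/18) = 66845/324, v(127/18) = 76397/324.
Sum = Δx · [v(3.5) + v(71/18) + v(79/18) + ...].
Sum ≈ 545.214.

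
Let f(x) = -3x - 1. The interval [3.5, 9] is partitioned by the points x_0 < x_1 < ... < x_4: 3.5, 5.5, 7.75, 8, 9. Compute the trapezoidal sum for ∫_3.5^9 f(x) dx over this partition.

Subinterval widths: 2, 2.25, 0.25, 1.
f(3.5) = -11.5, f(5.5) = -17.5, f(7.75) = -24.25, f(8) = -25, f(9) = -28.
On each subinterval the trapezoid contributes (Δx_i/2)·[f(x_{i-1}) + f(x_i)].
Sum = -108.625.

-108.625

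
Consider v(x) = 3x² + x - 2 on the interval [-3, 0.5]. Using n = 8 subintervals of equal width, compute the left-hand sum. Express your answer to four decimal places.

Δx = (0.5 − (-3))/8 = 0.4375.
Left endpoints: -3, -2.5625, -2.125, -1.6875, -1.25, -0.8125, -0.375, 0.0625.
v(-3) = 22, v(-2.5625) = 15.13671875, v(-2.125) = 9.421875, v(-1.6875) = 4.85546875, v(-1.25) = 1.4375, v(-0.8125) = -0.83203125, v(-0.375) = -1.953125, v(0.0625) = -1.92578125.
Sum = Δx · [v(-3) + v(-2.5625) + v(-2.125) + ...].
Sum ≈ 21.0615.

21.0615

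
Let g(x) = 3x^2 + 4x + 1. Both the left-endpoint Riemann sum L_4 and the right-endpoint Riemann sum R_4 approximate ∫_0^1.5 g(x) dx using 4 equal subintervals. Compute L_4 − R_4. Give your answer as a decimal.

L_4 = 7.08984375.
R_4 = 11.87109375.
L_4 − R_4 = -4.78125.

-4.78125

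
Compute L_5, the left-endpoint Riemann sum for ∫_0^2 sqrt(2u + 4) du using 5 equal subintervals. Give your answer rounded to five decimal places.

Δu = (2 − 0)/5 = 0.4.
Left endpoints: 0, 0.4, 0.8, 1.2, 1.6.
f(0) ≈ 2.00000, f(0.4) ≈ 2.19089, f(0.8) ≈ 2.36643, f(1.2) ≈ 2.52982, f(1.6) ≈ 2.68328.
Sum = Δu · [f(0) + f(0.4) + f(0.8) + f(1.2) + f(1.6)].
Sum ≈ 4.70817.

4.70817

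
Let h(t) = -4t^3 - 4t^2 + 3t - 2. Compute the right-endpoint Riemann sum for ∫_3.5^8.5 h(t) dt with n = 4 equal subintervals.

-7419.375

Δt = (8.5 − 3.5)/4 = 1.25.
Right endpoints: 4.75, 6, 7.25, 8.5.
h(4.75) = -506.6875, h(6) = -992, h(7.25) = -1714.8125, h(8.5) = -2722.
Sum = Δt · [h(4.75) + h(6) + h(7.25) + h(8.5)].
Sum = -7419.375.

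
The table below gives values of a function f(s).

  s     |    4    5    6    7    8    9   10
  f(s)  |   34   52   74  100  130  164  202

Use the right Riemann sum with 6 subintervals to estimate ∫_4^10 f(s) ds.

722

Δs = 1.
Sum = 1·[52 + 74 + 100 + 130 + 164 + 202] = 722.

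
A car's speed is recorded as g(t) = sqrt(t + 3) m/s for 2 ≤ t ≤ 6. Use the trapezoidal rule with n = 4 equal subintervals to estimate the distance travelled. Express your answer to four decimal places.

10.5417

Δt = (6 − 2)/4 = 1.
g(2) ≈ 2.2361, g(3) ≈ 2.4495, g(4) ≈ 2.6458, g(5) ≈ 2.8284, g(6) ≈ 3.0000.
T_4 = (Δt/2)·[g(t_0) + 2g(t_1) + 2g(t_2) + 2g(t_3) + g(t_4)].
Sum ≈ 10.5417.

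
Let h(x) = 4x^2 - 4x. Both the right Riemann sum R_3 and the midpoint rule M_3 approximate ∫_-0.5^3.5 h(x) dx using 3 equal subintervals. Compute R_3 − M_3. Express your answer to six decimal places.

28.444444

R_3 ≈ 59.40740741.
M_3 ≈ 30.96296296.
R_3 − M_3 ≈ 28.444444.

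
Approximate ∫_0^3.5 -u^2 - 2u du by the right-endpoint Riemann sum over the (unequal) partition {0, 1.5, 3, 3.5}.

-40

Subinterval widths: 1.5, 1.5, 0.5.
Right endpoints: 1.5, 3, 3.5.
f(1.5) = -5.25, f(3) = -15, f(3.5) = -19.25.
Sum = Σ Δu_i · f(u_i).
Sum = -40.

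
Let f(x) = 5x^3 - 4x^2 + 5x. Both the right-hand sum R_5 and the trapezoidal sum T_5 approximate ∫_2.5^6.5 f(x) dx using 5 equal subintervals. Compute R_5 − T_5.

R_5 = 2422.66.
T_5 = 1954.26.
R_5 − T_5 = 468.4.

468.4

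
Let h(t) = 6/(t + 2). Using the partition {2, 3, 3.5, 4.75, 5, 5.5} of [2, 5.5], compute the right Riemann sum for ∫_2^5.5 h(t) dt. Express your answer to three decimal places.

Subinterval widths: 1, 0.5, 1.25, 0.25, 0.5.
Right endpoints: 3, 3.5, 4.75, 5, 5.5.
h(3) = 1.2, h(3.5) = 12/11, h(4.75) = 8/9, h(5) = 6/7, h(5.5) = 0.8.
Sum = Σ Δt_i · h(t_i).
Sum ≈ 3.471.

3.471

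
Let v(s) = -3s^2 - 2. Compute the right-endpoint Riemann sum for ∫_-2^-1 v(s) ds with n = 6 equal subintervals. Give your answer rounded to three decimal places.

Δs = (-1 − (-2))/6 = 1/6.
Right endpoints: -11/6, -5/3, -1.5, -4/3, -7/6, -1.
v(-11/6) = -145/12, v(-5/3) = -31/3, v(-1.5) = -8.75, v(-4/3) = -22/3, v(-7/6) = -73/12, v(-1) = -5.
Sum = Δs · [v(-11/6) + v(-5/3) + v(-1.5) + ...].
Sum ≈ -8.264.

-8.264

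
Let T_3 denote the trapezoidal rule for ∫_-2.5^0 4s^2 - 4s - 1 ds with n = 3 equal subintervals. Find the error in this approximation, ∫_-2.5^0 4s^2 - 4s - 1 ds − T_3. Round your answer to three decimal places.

Exact integral: ∫_-2.5^0 f(s) ds ≈ 30.83333.
T_3 ≈ 31.99074.
Error ≈ 30.83333 − 31.99074 ≈ -1.157.

-1.157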